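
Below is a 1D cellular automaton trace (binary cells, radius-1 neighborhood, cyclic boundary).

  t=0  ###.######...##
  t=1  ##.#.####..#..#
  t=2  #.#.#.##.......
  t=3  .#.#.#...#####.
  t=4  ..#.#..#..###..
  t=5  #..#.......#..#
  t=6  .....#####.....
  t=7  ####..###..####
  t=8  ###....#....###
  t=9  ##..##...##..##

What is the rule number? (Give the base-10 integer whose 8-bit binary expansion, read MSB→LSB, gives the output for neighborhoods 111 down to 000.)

161

  nb ###: next=#  (t=0,i=0, bit7=1)
  nb ##.: next=.  (t=0,i=2, bit6=0)
  nb #.#: next=#  (t=0,i=3, bit5=1)
  nb #..: next=.  (t=0,i=10, bit4=0)
  nb .##: next=.  (t=0,i=4, bit3=0)
  nb .#.: next=.  (t=1,i=3, bit2=0)
  nb ..#: next=.  (t=0,i=12, bit1=0)
  nb ...: next=#  (t=0,i=11, bit0=1)
  bits 10100001 = 161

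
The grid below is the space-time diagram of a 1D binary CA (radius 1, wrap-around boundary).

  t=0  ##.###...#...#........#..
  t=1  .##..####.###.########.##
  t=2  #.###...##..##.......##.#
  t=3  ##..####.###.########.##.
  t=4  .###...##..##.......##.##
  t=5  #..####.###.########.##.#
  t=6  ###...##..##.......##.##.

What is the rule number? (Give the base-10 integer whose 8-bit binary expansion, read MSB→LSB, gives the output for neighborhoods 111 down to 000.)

115

  ###|.  b7=0 t=0,i=4
  ##.|#  b6=1 t=0,i=1
  #.#|#  b5=1 t=0,i=2
  #..|#  b4=1 t=0,i=6
  .##|.  b3=0 t=0,i=0
  .#.|.  b2=0 t=0,i=9
  ..#|#  b1=1 t=0,i=8
  ...|#  b0=1 t=0,i=7
  bits 01110011 = 115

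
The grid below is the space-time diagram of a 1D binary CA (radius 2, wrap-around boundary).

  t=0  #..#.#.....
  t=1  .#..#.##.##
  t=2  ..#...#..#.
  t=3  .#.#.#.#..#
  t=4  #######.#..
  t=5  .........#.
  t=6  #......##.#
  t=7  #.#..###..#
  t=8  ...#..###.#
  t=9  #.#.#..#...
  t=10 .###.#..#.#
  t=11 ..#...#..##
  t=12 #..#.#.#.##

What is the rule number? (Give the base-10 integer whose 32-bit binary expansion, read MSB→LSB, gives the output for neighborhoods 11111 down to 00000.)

308369230

  #####|.  b31=0 t=4,i=2
  ####.|.  b30=0 t=4,i=5
  ###.#|.  b29=0 t=4,i=6
  ###..|#  b28=1 t=7,i=7
  ##.##|.  b27=0 t=1,i=8
  ##.#.|.  b26=0 t=1,i=0
  ##..#|#  b25=1 t=7,i=8
  ##...|.  b24=0 t=6,i=1
  #.###|.  b23=0 t=10,i=1
  #.##.|#  b22=1 t=1,i=6
  #.#.#|#  b21=1 t=3,i=1
  #.#..|.  b20=0 t=0,i=5
  #..##|.  b19=0 t=4,i=10
  #..#.|.  b18=0 t=0,i=2
  #...#|.  b17=0 t=2,i=0
  #....|#  b16=1 t=0,i=7
  .####|.  b15=0 t=4,i=1
  .###.|#  b14=1 t=7,i=6
  .##.#|.  b13=0 t=1,i=7
  .##..|#  b12=1 t=6,i=0
  .#.##|.  b11=0 t=1,i=5
  .#.#.|#  b10=1 t=0,i=4
  .#..#|#  b9=1 t=0,i=1
  .#...|#  b8=1 t=0,i=6
  ..###|.  b7=0 t=4,i=0
  ..##.|#  b6=1 t=6,i=7
  ..#.#|.  b5=0 t=0,i=3
  ..#..|.  b4=0 t=0,i=0
  ...##|#  b3=1 t=6,i=6
  ...#.|#  b2=1 t=0,i=10
  ....#|#  b1=1 t=0,i=9
  .....|.  b0=0 t=0,i=8
  bits 00010010011000010101011101001110 = 308369230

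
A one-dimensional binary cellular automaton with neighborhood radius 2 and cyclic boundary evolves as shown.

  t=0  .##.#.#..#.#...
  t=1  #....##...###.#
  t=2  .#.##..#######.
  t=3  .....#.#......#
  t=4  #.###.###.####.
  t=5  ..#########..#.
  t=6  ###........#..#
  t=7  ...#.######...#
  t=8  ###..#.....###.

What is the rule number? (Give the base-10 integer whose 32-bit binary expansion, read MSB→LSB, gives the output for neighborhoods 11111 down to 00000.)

  #####|.  b31=0 t=2,i=9
  ####.|.  b30=0 t=2,i=12
  ###.#|#  b29=1 t=1,i=12
  ###..|.  b28=0 t=2,i=13
  ##.##|#  b27=1 t=1,i=13
  ##.#.|.  b26=0 t=0,i=3
  ##..#|#  b25=1 t=2,i=5
  ##...|#  b24=1 t=1,i=1
  #.###|#  b23=1 t=4,i=2
  #.##.|.  b22=0 t=1,i=14
  #.#.#|.  b21=0 t=0,i=4
  #.#..|#  b20=1 t=0,i=6
  #..##|.  b19=0 t=2,i=6
  #..#.|.  b18=0 t=0,i=8
  #...#|#  b17=1 t=1,i=8
  #....|.  b16=0 t=0,i=13
  .####|.  b15=0 t=2,i=8
  .###.|#  b14=1 t=1,i=11
  .##.#|.  b13=0 t=0,i=2
  .##..|.  b12=0 t=1,i=0
  .#.##|.  b11=0 t=2,i=2
  .#.#.|#  b10=1 t=0,i=5
  .#..#|.  b9=0 t=0,i=7
  .#...|#  b8=1 t=0,i=12
  ..###|#  b7=1 t=1,i=10
  ..##.|.  b6=0 t=0,i=1
  ..#.#|.  b5=0 t=0,i=9
  ..#..|.  b4=0 t=3,i=14
  ...##|#  b3=1 t=0,i=0
  ...#.|#  b2=1 t=3,i=4
  ....#|#  b1=1 t=0,i=14
  .....|#  b0=1 t=3,i=2
  bits 00101011100100100100010110001111 = 731006351

731006351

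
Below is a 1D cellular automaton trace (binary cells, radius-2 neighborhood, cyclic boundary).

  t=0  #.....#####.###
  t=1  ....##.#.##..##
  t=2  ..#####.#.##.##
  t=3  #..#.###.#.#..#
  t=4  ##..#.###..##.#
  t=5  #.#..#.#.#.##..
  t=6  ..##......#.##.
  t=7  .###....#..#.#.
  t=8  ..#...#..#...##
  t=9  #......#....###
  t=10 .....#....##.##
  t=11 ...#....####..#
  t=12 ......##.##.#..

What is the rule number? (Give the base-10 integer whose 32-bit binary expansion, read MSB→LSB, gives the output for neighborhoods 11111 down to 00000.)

  ##### -> .   bit 31 = 0  t=0,i=8
  ####. -> #   bit 30 = 1  t=0,i=9
  ###.# -> #   bit 29 = 1  t=0,i=10
  ###.. -> .   bit 28 = 0  t=0,i=0
  ##.## -> .   bit 27 = 0  t=0,i=11
  ##.#. -> #   bit 26 = 1  t=1,i=6
  ##..# -> #   bit 25 = 1  t=1,i=11
  ##... -> .   bit 24 = 0  t=0,i=1
  #.### -> .   bit 23 = 0  t=0,i=12
  #.##. -> .   bit 22 = 0  t=1,i=9
  #.#.# -> .   bit 21 = 0  t=1,i=7
  #.#.. -> #   bit 20 = 1  t=3,i=11
  #..## -> .   bit 19 = 0  t=1,i=12
  #..#. -> .   bit 18 = 0  t=3,i=2
  #...# -> .   bit 17 = 0  t=6,i=0
  #.... -> .   bit 16 = 0  t=0,i=2
  .#### -> #   bit 15 = 1  t=0,i=7
  .###. -> #   bit 14 = 1  t=3,i=6
  .##.# -> #   bit 13 = 1  t=1,i=5
  .##.. -> #   bit 12 = 1  t=1,i=10
  .#.## -> #   bit 11 = 1  t=1,i=8
  .#.#. -> .   bit 10 = 0  t=3,i=10
  .#..# -> #   bit 9 = 1  t=3,i=12
  .#... -> .   bit 8 = 0  t=8,i=3
  ..### -> .   bit 7 = 0  t=0,i=6
  ..##. -> #   bit 6 = 1  t=1,i=4
  ..#.# -> .   bit 5 = 0  t=3,i=3
  ..#.. -> .   bit 4 = 0  t=7,i=8
  ...## -> #   bit 3 = 1  t=0,i=5
  ...#. -> .   bit 2 = 0  t=6,i=9
  ....# -> #   bit 1 = 1  t=0,i=4
  ..... -> .   bit 0 = 0  t=0,i=3
  bits 01100110000100001111101001001010 = 1712388682

1712388682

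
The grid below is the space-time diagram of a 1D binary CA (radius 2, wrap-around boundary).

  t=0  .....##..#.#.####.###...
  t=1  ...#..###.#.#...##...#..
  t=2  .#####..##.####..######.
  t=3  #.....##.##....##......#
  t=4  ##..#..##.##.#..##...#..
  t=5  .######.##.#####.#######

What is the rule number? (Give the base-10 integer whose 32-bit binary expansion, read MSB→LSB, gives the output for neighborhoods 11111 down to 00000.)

790511382

  ##### -> .   bit 31 = 0  t=2,i=3
  ####. -> .   bit 30 = 0  t=0,i=15
  ###.# -> #   bit 29 = 1  t=0,i=16
  ###.. -> .   bit 28 = 0  t=0,i=20
  ##.## -> #   bit 27 = 1  t=0,i=17
  ##.#. -> #   bit 26 = 1  t=1,i=9
  ##..# -> #   bit 25 = 1  t=0,i=7
  ##... -> #   bit 24 = 1  t=0,i=21
  #.### -> .   bit 23 = 0  t=0,i=13
  #.##. -> .   bit 22 = 0  t=3,i=9
  #.#.# -> .   bit 21 = 0  t=0,i=11
  #.#.. -> #   bit 20 = 1  t=1,i=12
  #..## -> #   bit 19 = 1  t=1,i=5
  #..#. -> #   bit 18 = 1  t=0,i=8
  #...# -> #   bit 17 = 1  t=1,i=14
  #.... -> .   bit 16 = 0  t=0,i=22
  .#### -> .   bit 15 = 0  t=0,i=14
  .###. -> .   bit 14 = 0  t=0,i=19
  .##.# -> #   bit 13 = 1  t=2,i=9
  .##.. -> #   bit 12 = 1  t=0,i=6
  .#.## -> #   bit 11 = 1  t=0,i=12
  .#.#. -> #   bit 10 = 1  t=0,i=10
  .#..# -> #   bit 9 = 1  t=1,i=4
  .#... -> #   bit 8 = 1  t=1,i=13
  ..### -> .   bit 7 = 0  t=1,i=6
  ..##. -> .   bit 6 = 0  t=0,i=5
  ..#.# -> .   bit 5 = 0  t=0,i=9
  ..#.. -> #   bit 4 = 1  t=1,i=3
  ...## -> .   bit 3 = 0  t=0,i=4
  ...#. -> #   bit 2 = 1  t=1,i=2
  ....# -> #   bit 1 = 1  t=0,i=3
  ..... -> .   bit 0 = 0  t=0,i=0
  bits 00101111000111100011111100010110 = 790511382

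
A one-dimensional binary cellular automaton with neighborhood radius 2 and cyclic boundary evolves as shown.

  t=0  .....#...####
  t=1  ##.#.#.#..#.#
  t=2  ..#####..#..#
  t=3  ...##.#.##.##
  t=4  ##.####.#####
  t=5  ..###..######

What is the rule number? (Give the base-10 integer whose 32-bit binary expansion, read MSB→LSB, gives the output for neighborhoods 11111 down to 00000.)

  #####|#  b31=1 t=2,i=4
  ####.|.  b30=0 t=0,i=11
  ###.#|.  b29=0 t=1,i=1
  ###..|#  b28=1 t=0,i=12
  ##.##|#  b27=1 t=3,i=10
  ##.#.|#  b26=1 t=1,i=2
  ##..#|.  b25=0 t=2,i=7
  ##...|#  b24=1 t=0,i=0
  #.###|#  b23=1 t=1,i=12
  #.##.|#  b22=1 t=3,i=8
  #.#.#|#  b21=1 t=1,i=3
  #.#..|.  b20=0 t=1,i=7
  #..##|.  b19=0 t=2,i=1
  #..#.|#  b18=1 t=1,i=9
  #...#|#  b17=1 t=0,i=7
  #....|#  b16=1 t=0,i=1
  .####|#  b15=1 t=0,i=10
  .###.|.  b14=0 t=1,i=0
  .##.#|#  b13=1 t=3,i=4
  .##..|#  b12=1 t=3,i=12
  .#.##|.  b11=0 t=1,i=11
  .#.#.|#  b10=1 t=1,i=4
  .#..#|.  b9=0 t=1,i=8
  .#...|.  b8=0 t=0,i=6
  ..###|.  b7=0 t=0,i=9
  ..##.|#  b6=1 t=3,i=3
  ..#.#|.  b5=0 t=1,i=10
  ..#..|#  b4=1 t=0,i=5
  ...##|.  b3=0 t=0,i=8
  ...#.|.  b2=0 t=0,i=4
  ....#|#  b1=1 t=0,i=3
  .....|.  b0=0 t=0,i=2
  bits 10011101111001111011010001010010 = 2649207890

2649207890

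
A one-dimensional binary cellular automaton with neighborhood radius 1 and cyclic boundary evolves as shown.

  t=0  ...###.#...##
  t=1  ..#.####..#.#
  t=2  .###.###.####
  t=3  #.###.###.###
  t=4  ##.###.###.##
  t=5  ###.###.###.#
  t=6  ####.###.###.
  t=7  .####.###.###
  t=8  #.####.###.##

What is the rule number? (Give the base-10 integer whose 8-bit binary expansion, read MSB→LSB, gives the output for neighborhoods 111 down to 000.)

230

  ###|#  b7=1 t=0,i=4
  ##.|#  b6=1 t=0,i=5
  #.#|#  b5=1 t=0,i=6
  #..|.  b4=0 t=0,i=0
  .##|.  b3=0 t=0,i=3
  .#.|#  b2=1 t=0,i=7
  ..#|#  b1=1 t=0,i=2
  ...|.  b0=0 t=0,i=1
  bits 11100110 = 230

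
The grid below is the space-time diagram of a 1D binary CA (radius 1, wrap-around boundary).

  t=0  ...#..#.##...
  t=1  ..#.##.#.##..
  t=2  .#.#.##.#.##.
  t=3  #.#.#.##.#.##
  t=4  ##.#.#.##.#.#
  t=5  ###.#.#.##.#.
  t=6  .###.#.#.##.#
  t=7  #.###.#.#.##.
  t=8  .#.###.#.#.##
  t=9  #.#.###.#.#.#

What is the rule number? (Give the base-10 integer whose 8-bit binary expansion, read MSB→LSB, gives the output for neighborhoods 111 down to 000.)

  nb ###: next=#  (t=3,i=12, bit7=1)
  nb ##.: next=#  (t=0,i=9, bit6=1)
  nb #.#: next=#  (t=0,i=7, bit5=1)
  nb #..: next=#  (t=0,i=4, bit4=1)
  nb .##: next=.  (t=0,i=8, bit3=0)
  nb .#.: next=.  (t=0,i=3, bit2=0)
  nb ..#: next=#  (t=0,i=2, bit1=1)
  nb ...: next=.  (t=0,i=0, bit0=0)
  bits 11110010 = 242

242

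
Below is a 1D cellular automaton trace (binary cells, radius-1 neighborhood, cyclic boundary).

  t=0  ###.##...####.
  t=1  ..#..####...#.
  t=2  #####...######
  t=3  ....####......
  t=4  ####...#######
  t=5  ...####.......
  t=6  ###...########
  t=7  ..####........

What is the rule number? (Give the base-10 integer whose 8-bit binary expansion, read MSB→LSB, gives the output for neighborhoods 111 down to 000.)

  [7] ### => .  t=0,i=1
  [6] ##. => #  t=0,i=2
  [5] #.# => .  t=0,i=3
  [4] #.. => #  t=0,i=6
  [3] .## => .  t=0,i=0
  [2] .#. => #  t=1,i=2
  [1] ..# => #  t=0,i=8
  [0] ... => #  t=0,i=7
  bits 01010111 = 87

87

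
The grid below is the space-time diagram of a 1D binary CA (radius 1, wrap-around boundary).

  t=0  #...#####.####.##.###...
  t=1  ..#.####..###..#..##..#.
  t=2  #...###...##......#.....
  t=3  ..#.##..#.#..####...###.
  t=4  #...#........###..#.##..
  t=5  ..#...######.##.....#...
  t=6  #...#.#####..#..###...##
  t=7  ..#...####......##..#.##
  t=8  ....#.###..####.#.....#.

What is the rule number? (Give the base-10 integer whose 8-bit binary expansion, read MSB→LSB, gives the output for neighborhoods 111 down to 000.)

  [7] ### => #  t=0,i=5
  [6] ##. => .  t=0,i=8
  [5] #.# => .  t=0,i=9
  [4] #.. => .  t=0,i=1
  [3] .## => #  t=0,i=4
  [2] .#. => .  t=0,i=0
  [1] ..# => .  t=0,i=3
  [0] ... => #  t=0,i=2
  bits 10001001 = 137

137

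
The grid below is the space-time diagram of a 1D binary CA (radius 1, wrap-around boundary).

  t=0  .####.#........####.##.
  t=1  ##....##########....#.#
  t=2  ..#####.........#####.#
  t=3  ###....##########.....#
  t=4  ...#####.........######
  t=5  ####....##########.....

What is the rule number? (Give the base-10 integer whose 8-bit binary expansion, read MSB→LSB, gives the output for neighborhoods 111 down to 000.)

  ###|.  b7=0 t=0,i=2
  ##.|.  b6=0 t=0,i=4
  #.#|.  b5=0 t=0,i=5
  #..|#  b4=1 t=0,i=7
  .##|#  b3=1 t=0,i=1
  .#.|#  b2=1 t=0,i=6
  ..#|#  b1=1 t=0,i=0
  ...|#  b0=1 t=0,i=8
  bits 00011111 = 31

31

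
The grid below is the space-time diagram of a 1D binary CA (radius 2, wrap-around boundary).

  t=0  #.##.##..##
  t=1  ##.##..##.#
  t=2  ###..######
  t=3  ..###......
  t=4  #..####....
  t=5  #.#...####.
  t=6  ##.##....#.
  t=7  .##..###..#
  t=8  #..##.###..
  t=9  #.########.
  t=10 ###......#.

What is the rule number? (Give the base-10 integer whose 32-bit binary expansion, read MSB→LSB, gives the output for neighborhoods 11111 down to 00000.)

1001090386

  nb #####: next=.  (t=2,i=0, bit31=0)
  nb ####.: next=.  (t=2,i=1, bit30=0)
  nb ###.#: next=#  (t=0,i=0, bit29=1)
  nb ###..: next=#  (t=2,i=2, bit28=1)
  nb ##.##: next=#  (t=0,i=1, bit27=1)
  nb ##.#.: next=.  (t=5,i=10, bit26=0)
  nb ##..#: next=#  (t=0,i=7, bit25=1)
  nb ##...: next=#  (t=3,i=5, bit24=1)
  nb #.###: next=#  (t=1,i=10, bit23=1)
  nb #.##.: next=.  (t=0,i=2, bit22=0)
  nb #.#.#: next=#  (t=5,i=0, bit21=1)
  nb #.#..: next=.  (t=5,i=2, bit20=0)
  nb #..##: next=#  (t=0,i=8, bit19=1)
  nb #..#.: next=.  (t=7,i=9, bit18=0)
  nb #...#: next=#  (t=5,i=4, bit17=1)
  nb #....: next=#  (t=3,i=6, bit16=1)
  nb .####: next=.  (t=2,i=6, bit15=0)
  nb .###.: next=#  (t=0,i=10, bit14=1)
  nb .##.#: next=#  (t=0,i=3, bit13=1)
  nb .##..: next=.  (t=0,i=6, bit12=0)
  nb .#.##: next=#  (t=6,i=10, bit11=1)
  nb .#.#.: next=#  (t=5,i=1, bit10=1)
  nb .#..#: next=.  (t=4,i=1, bit9=0)
  nb .#...: next=#  (t=5,i=3, bit8=1)
  nb ..###: next=.  (t=0,i=9, bit7=0)
  nb ..##.: next=#  (t=1,i=7, bit6=1)
  nb ..#.#: next=.  (t=6,i=9, bit5=0)
  nb ..#..: next=#  (t=4,i=0, bit4=1)
  nb ...##: next=.  (t=3,i=1, bit3=0)
  nb ...#.: next=.  (t=4,i=10, bit2=0)
  nb ....#: next=#  (t=3,i=0, bit1=1)
  nb .....: next=.  (t=3,i=7, bit0=0)
  bits 00111011101010110110110101010010 = 1001090386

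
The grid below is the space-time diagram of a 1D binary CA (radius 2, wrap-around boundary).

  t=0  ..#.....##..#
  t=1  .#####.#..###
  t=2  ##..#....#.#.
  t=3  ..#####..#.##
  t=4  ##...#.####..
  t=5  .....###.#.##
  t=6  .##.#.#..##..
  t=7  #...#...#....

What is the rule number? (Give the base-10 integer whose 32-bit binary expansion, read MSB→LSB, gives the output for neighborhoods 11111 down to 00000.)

1252870457

  ##### -> .   bit 31 = 0  t=1,i=3
  ####. -> #   bit 30 = 1  t=1,i=4
  ###.# -> .   bit 29 = 0  t=1,i=5
  ###.. -> .   bit 28 = 0  t=3,i=6
  ##.## -> #   bit 27 = 1  t=1,i=0
  ##.#. -> .   bit 26 = 0  t=1,i=6
  ##..# -> #   bit 25 = 1  t=0,i=10
  ##... -> .   bit 24 = 0  t=4,i=2
  #.### -> #   bit 23 = 1  t=1,i=1
  #.##. -> .   bit 22 = 0  t=2,i=0
  #.#.# -> #   bit 21 = 1  t=2,i=11
  #.#.. -> .   bit 20 = 0  t=1,i=7
  #..## -> #   bit 19 = 1  t=1,i=9
  #..#. -> #   bit 18 = 1  t=0,i=1
  #...# -> .   bit 17 = 0  t=4,i=3
  #.... -> #   bit 16 = 1  t=0,i=4
  .#### -> .   bit 15 = 0  t=1,i=2
  .###. -> #   bit 14 = 1  t=1,i=11
  .##.# -> .   bit 13 = 0  t=6,i=2
  .##.. -> .   bit 12 = 0  t=0,i=9
  .#.## -> #   bit 11 = 1  t=2,i=12
  .#.#. -> .   bit 10 = 0  t=2,i=10
  .#..# -> .   bit 9 = 0  t=0,i=0
  .#... -> #   bit 8 = 1  t=0,i=3
  ..### -> .   bit 7 = 0  t=1,i=10
  ..##. -> .   bit 6 = 0  t=0,i=8
  ..#.# -> #   bit 5 = 1  t=2,i=9
  ..#.. -> #   bit 4 = 1  t=0,i=2
  ...## -> #   bit 3 = 1  t=0,i=7
  ...#. -> .   bit 2 = 0  t=2,i=8
  ....# -> .   bit 1 = 0  t=0,i=6
  ..... -> #   bit 0 = 1  t=0,i=5
  bits 01001010101011010100100100111001 = 1252870457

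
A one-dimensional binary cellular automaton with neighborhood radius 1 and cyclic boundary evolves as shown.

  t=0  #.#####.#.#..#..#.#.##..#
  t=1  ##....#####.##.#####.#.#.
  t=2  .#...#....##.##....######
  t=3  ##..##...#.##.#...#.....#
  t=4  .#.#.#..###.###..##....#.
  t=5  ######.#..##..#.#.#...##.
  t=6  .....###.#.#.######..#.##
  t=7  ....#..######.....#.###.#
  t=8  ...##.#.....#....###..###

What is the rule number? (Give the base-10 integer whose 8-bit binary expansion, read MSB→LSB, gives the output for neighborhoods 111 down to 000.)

102

  ###|.  b7=0 t=0,i=3
  ##.|#  b6=1 t=0,i=0
  #.#|#  b5=1 t=0,i=1
  #..|.  b4=0 t=0,i=11
  .##|.  b3=0 t=0,i=2
  .#.|#  b2=1 t=0,i=8
  ..#|#  b1=1 t=0,i=12
  ...|.  b0=0 t=1,i=3
  bits 01100110 = 102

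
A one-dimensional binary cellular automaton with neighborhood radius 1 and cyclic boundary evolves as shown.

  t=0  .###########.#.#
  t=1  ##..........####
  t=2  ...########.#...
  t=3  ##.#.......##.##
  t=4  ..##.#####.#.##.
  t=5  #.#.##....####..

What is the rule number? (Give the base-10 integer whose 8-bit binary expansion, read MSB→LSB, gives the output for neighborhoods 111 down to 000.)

  ### -> .   bit 7 = 0  t=0,i=2
  ##. -> .   bit 6 = 0  t=0,i=11
  #.# -> #   bit 5 = 1  t=0,i=0
  #.. -> .   bit 4 = 0  t=1,i=2
  .## -> #   bit 3 = 1  t=0,i=1
  .#. -> #   bit 2 = 1  t=0,i=13
  ..# -> .   bit 1 = 0  t=1,i=11
  ... -> #   bit 0 = 1  t=1,i=3
  bits 00101101 = 45

45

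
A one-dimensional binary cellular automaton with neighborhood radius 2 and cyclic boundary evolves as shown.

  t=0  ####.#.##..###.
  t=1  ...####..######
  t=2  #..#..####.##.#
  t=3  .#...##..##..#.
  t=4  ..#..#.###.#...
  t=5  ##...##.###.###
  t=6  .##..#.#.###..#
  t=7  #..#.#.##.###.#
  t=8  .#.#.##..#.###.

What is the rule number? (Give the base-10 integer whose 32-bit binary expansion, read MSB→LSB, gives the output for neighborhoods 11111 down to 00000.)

3207154151

  nb #####: next=#  (t=1,i=11, bit31=1)
  nb ####.: next=.  (t=0,i=2, bit30=0)
  nb ###.#: next=#  (t=0,i=3, bit29=1)
  nb ###..: next=#  (t=1,i=6, bit28=1)
  nb ##.##: next=#  (t=0,i=14, bit27=1)
  nb ##.#.: next=#  (t=0,i=4, bit26=1)
  nb ##..#: next=#  (t=0,i=9, bit25=1)
  nb ##...: next=#  (t=1,i=0, bit24=1)
  nb #.###: next=.  (t=0,i=0, bit23=0)
  nb #.##.: next=.  (t=0,i=7, bit22=0)
  nb #.#.#: next=#  (t=0,i=5, bit21=1)
  nb #.#..: next=.  (t=4,i=11, bit20=0)
  nb #..##: next=#  (t=0,i=10, bit19=1)
  nb #..#.: next=.  (t=2,i=2, bit18=0)
  nb #...#: next=.  (t=1,i=1, bit17=0)
  nb #....: next=#  (t=4,i=13, bit16=1)
  nb .####: next=.  (t=0,i=1, bit15=0)
  nb .###.: next=#  (t=0,i=12, bit14=1)
  nb .##.#: next=.  (t=2,i=12, bit13=0)
  nb .##..: next=.  (t=0,i=8, bit12=0)
  nb .#.##: next=#  (t=0,i=6, bit11=1)
  nb .#.#.: next=.  (t=6,i=6, bit10=0)
  nb .#..#: next=.  (t=2,i=4, bit9=0)
  nb .#...: next=#  (t=3,i=2, bit8=1)
  nb ..###: next=#  (t=0,i=11, bit7=1)
  nb ..##.: next=#  (t=3,i=5, bit6=1)
  nb ..#.#: next=#  (t=4,i=5, bit5=1)
  nb ..#..: next=.  (t=2,i=3, bit4=0)
  nb ...##: next=.  (t=1,i=2, bit3=0)
  nb ...#.: next=#  (t=4,i=1, bit2=1)
  nb ....#: next=#  (t=4,i=0, bit1=1)
  nb .....: next=#  (t=4,i=14, bit0=1)
  bits 10111111001010010100100111100111 = 3207154151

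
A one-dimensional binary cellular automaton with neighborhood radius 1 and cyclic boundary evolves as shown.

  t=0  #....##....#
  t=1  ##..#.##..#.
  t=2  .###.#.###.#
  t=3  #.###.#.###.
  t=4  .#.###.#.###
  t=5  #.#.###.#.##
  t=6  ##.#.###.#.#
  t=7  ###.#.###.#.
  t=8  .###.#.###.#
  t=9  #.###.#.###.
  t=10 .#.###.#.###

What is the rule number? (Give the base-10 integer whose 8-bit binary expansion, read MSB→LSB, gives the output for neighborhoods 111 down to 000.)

  nb ###: next=#  (t=2,i=2, bit7=1)
  nb ##.: next=#  (t=0,i=0, bit6=1)
  nb #.#: next=#  (t=1,i=5, bit5=1)
  nb #..: next=#  (t=0,i=1, bit4=1)
  nb .##: next=.  (t=0,i=5, bit3=0)
  nb .#.: next=.  (t=1,i=4, bit2=0)
  nb ..#: next=#  (t=0,i=4, bit1=1)
  nb ...: next=.  (t=0,i=2, bit0=0)
  bits 11110010 = 242

242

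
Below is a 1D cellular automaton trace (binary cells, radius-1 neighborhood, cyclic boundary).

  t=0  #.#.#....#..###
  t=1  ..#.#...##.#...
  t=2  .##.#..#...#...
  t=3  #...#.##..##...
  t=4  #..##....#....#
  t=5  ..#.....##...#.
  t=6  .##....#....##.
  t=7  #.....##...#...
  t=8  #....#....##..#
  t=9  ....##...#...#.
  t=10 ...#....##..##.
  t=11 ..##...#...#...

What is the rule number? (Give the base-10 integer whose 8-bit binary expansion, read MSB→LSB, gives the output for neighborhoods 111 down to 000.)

  nb ###: next=.  (t=0,i=13, bit7=0)
  nb ##.: next=.  (t=0,i=0, bit6=0)
  nb #.#: next=.  (t=0,i=1, bit5=0)
  nb #..: next=.  (t=0,i=5, bit4=0)
  nb .##: next=.  (t=0,i=12, bit3=0)
  nb .#.: next=#  (t=0,i=2, bit2=1)
  nb ..#: next=#  (t=0,i=8, bit1=1)
  nb ...: next=.  (t=0,i=6, bit0=0)
  bits 00000110 = 6

6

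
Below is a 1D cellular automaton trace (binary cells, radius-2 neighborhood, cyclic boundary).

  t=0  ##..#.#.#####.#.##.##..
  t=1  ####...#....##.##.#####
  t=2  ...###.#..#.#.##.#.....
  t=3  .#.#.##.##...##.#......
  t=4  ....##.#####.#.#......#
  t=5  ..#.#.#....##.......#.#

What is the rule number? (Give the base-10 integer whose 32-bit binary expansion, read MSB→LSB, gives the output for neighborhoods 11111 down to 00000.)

1062083282

  nb #####: next=.  (t=0,i=10, bit31=0)
  nb ####.: next=.  (t=0,i=11, bit30=0)
  nb ###.#: next=#  (t=0,i=12, bit29=1)
  nb ###..: next=#  (t=1,i=3, bit28=1)
  nb ##.##: next=#  (t=0,i=18, bit27=1)
  nb ##.#.: next=#  (t=0,i=13, bit26=1)
  nb ##..#: next=#  (t=0,i=2, bit25=1)
  nb ##...: next=#  (t=1,i=4, bit24=1)
  nb #.###: next=.  (t=0,i=8, bit23=0)
  nb #.##.: next=#  (t=0,i=16, bit22=1)
  nb #.#.#: next=.  (t=0,i=6, bit21=0)
  nb #.#..: next=.  (t=2,i=7, bit20=0)
  nb #..##: next=#  (t=0,i=22, bit19=1)
  nb #..#.: next=#  (t=0,i=3, bit18=1)
  nb #...#: next=#  (t=1,i=5, bit17=1)
  nb #....: next=.  (t=1,i=9, bit16=0)
  nb .####: next=.  (t=0,i=9, bit15=0)
  nb .###.: next=.  (t=2,i=4, bit14=0)
  nb .##.#: next=.  (t=0,i=17, bit13=0)
  nb .##..: next=#  (t=0,i=1, bit12=1)
  nb .#.##: next=#  (t=0,i=7, bit11=1)
  nb .#.#.: next=.  (t=0,i=5, bit10=0)
  nb .#..#: next=#  (t=2,i=8, bit9=1)
  nb .#...: next=.  (t=1,i=8, bit8=0)
  nb ..###: next=#  (t=2,i=3, bit7=1)
  nb ..##.: next=#  (t=0,i=0, bit6=1)
  nb ..#.#: next=.  (t=0,i=4, bit5=0)
  nb ..#..: next=#  (t=1,i=7, bit4=1)
  nb ...##: next=.  (t=1,i=11, bit3=0)
  nb ...#.: next=.  (t=1,i=6, bit2=0)
  nb ....#: next=#  (t=1,i=10, bit1=1)
  nb .....: next=.  (t=2,i=0, bit0=0)
  bits 00111111010011100001101011010010 = 1062083282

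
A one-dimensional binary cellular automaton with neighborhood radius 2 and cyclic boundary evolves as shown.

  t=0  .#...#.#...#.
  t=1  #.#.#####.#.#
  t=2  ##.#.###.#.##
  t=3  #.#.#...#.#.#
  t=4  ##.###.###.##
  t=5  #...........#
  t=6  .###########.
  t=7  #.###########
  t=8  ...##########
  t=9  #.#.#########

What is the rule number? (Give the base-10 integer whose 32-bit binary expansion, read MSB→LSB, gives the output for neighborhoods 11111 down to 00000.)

  ##### -> #   bit 31 = 1  t=1,i=6
  ####. -> #   bit 30 = 1  t=1,i=7
  ###.# -> .   bit 29 = 0  t=1,i=8
  ###.. -> #   bit 28 = 1  t=6,i=11
  ##.## -> .   bit 27 = 0  t=4,i=2
  ##.#. -> #   bit 26 = 1  t=1,i=1
  ##..# -> #   bit 25 = 1  t=6,i=12
  ##... -> #   bit 24 = 1  t=5,i=1
  #.### -> .   bit 23 = 0  t=1,i=4
  #.##. -> #   bit 22 = 1  t=1,i=12
  #.#.# -> .   bit 21 = 0  t=1,i=2
  #.#.. -> #   bit 20 = 1  t=0,i=7
  #..## -> #   bit 19 = 1  t=6,i=0
  #..#. -> #   bit 18 = 1  t=0,i=0
  #...# -> .   bit 17 = 0  t=0,i=3
  #.... -> #   bit 16 = 1  t=5,i=2
  .#### -> #   bit 15 = 1  t=1,i=5
  .###. -> .   bit 14 = 0  t=2,i=6
  .##.# -> #   bit 13 = 1  t=1,i=0
  .##.. -> .   bit 12 = 0  t=5,i=0
  .#.## -> #   bit 11 = 1  t=1,i=3
  .#.#. -> #   bit 10 = 1  t=0,i=6
  .#..# -> #   bit 9 = 1  t=0,i=12
  .#... -> #   bit 8 = 1  t=0,i=2
  ..### -> .   bit 7 = 0  t=6,i=1
  ..##. -> .   bit 6 = 0  t=5,i=12
  ..#.# -> #   bit 5 = 1  t=0,i=5
  ..#.. -> .   bit 4 = 0  t=0,i=1
  ...## -> #   bit 3 = 1  t=5,i=11
  ...#. -> #   bit 2 = 1  t=0,i=4
  ....# -> #   bit 1 = 1  t=5,i=10
  ..... -> #   bit 0 = 1  t=5,i=3
  bits 11010111010111011010111100101111 = 3613241135

3613241135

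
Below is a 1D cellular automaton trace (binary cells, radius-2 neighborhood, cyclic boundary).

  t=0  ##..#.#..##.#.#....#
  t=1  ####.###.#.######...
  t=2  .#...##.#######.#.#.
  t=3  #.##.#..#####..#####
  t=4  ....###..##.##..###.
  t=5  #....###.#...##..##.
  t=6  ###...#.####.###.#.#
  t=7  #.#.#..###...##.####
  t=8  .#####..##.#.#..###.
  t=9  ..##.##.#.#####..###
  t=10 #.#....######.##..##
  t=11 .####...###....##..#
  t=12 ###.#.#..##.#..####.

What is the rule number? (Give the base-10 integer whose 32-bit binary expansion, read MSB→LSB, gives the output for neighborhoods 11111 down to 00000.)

  #####|#  b31=1 t=1,i=13
  ####.|.  b30=0 t=1,i=2
  ###.#|.  b29=0 t=1,i=3
  ###..|#  b28=1 t=0,i=1
  ##.##|.  b27=0 t=1,i=4
  ##.#.|#  b26=1 t=0,i=11
  ##..#|#  b25=1 t=0,i=2
  ##...|.  b24=0 t=1,i=17
  #.###|#  b23=1 t=1,i=5
  #.##.|.  b22=0 t=3,i=2
  #.#.#|#  b21=1 t=0,i=12
  #.#..|#  b20=1 t=0,i=6
  #..##|.  b19=0 t=0,i=8
  #..#.|#  b18=1 t=0,i=3
  #...#|#  b17=1 t=1,i=18
  #....|#  b16=1 t=0,i=16
  .####|#  b15=1 t=1,i=1
  .###.|#  b14=1 t=0,i=0
  .##.#|.  b13=0 t=0,i=10
  .##..|#  b12=1 t=4,i=13
  .#.##|#  b11=1 t=1,i=10
  .#.#.|#  b10=1 t=0,i=5
  .#..#|#  b9=1 t=0,i=7
  .#...|#  b8=1 t=0,i=15
  ..###|.  b7=0 t=0,i=19
  ..##.|#  b6=1 t=0,i=9
  ..#.#|.  b5=0 t=0,i=4
  ..#..|.  b4=0 t=2,i=1
  ...##|.  b3=0 t=0,i=18
  ...#.|.  b2=0 t=6,i=5
  ....#|.  b1=0 t=0,i=17
  .....|.  b0=0 t=4,i=1
  bits 10010110101101111101111101000000 = 2528632640

2528632640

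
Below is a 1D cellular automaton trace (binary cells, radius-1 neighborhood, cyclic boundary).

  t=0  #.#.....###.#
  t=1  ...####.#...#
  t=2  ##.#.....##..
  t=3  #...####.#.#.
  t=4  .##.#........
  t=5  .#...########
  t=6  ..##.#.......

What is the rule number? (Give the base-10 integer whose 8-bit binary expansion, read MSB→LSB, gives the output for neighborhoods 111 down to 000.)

25

  ### -> .   bit 7 = 0  t=0,i=9
  ##. -> .   bit 6 = 0  t=0,i=0
  #.# -> .   bit 5 = 0  t=0,i=1
  #.. -> #   bit 4 = 1  t=0,i=3
  .## -> #   bit 3 = 1  t=0,i=8
  .#. -> .   bit 2 = 0  t=0,i=2
  ..# -> .   bit 1 = 0  t=0,i=7
  ... -> #   bit 0 = 1  t=0,i=4
  bits 00011001 = 25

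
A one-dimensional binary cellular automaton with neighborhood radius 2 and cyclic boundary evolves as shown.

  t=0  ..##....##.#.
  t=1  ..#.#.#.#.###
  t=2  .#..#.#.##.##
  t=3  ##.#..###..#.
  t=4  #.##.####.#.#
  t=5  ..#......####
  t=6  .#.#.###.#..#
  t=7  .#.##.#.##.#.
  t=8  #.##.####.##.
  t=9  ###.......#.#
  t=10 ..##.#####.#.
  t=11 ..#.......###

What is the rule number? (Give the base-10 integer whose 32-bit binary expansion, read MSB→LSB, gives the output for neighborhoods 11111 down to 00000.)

360466887

  ##### -> .   bit 31 = 0  t=10,i=7
  ####. -> .   bit 30 = 0  t=4,i=7
  ###.# -> .   bit 29 = 0  t=4,i=8
  ###.. -> #   bit 28 = 1  t=1,i=12
  ##.## -> .   bit 27 = 0  t=2,i=10
  ##.#. -> #   bit 26 = 1  t=0,i=10
  ##..# -> .   bit 25 = 0  t=1,i=0
  ##... -> #   bit 24 = 1  t=0,i=4
  #.### -> .   bit 23 = 0  t=1,i=10
  #.##. -> #   bit 22 = 1  t=2,i=8
  #.#.# -> #   bit 21 = 1  t=1,i=4
  #.#.. -> #   bit 20 = 1  t=0,i=11
  #..## -> #   bit 19 = 1  t=3,i=5
  #..#. -> #   bit 18 = 1  t=1,i=1
  #...# -> .   bit 17 = 0  t=0,i=0
  #.... -> .   bit 16 = 0  t=0,i=5
  .#### -> .   bit 15 = 0  t=4,i=6
  .###. -> #   bit 14 = 1  t=1,i=11
  .##.# -> .   bit 13 = 0  t=0,i=9
  .##.. -> .   bit 12 = 0  t=0,i=3
  .#.## -> #   bit 11 = 1  t=1,i=9
  .#.#. -> .   bit 10 = 0  t=1,i=3
  .#..# -> .   bit 9 = 0  t=2,i=2
  .#... -> #   bit 8 = 1  t=0,i=12
  ..### -> #   bit 7 = 1  t=3,i=6
  ..##. -> #   bit 6 = 1  t=0,i=2
  ..#.# -> .   bit 5 = 0  t=1,i=2
  ..#.. -> .   bit 4 = 0  t=5,i=2
  ...## -> .   bit 3 = 0  t=0,i=1
  ...#. -> #   bit 2 = 1  t=9,i=9
  ....# -> #   bit 1 = 1  t=0,i=6
  ..... -> #   bit 0 = 1  t=5,i=5
  bits 00010101011111000100100111000111 = 360466887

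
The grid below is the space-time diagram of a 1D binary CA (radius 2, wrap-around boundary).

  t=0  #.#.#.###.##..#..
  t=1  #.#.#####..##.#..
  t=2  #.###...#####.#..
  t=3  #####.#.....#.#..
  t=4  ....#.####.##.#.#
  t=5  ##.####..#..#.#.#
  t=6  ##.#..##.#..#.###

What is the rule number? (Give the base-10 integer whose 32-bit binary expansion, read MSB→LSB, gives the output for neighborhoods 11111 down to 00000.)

  [31] ##### => .  t=1,i=6
  [30] ####. => .  t=1,i=7
  [29] ###.# => #  t=0,i=8
  [28] ###.. => #  t=1,i=8
  [27] ##.## => .  t=0,i=9
  [26] ##.#. => .  t=1,i=13
  [25] ##..# => #  t=0,i=12
  [24] ##... => .  t=2,i=5
  [23] #.### => #  t=0,i=6
  [22] #.##. => .  t=0,i=10
  [21] #.#.# => #  t=0,i=2
  [20] #.#.. => #  t=1,i=14
  [19] #..## => #  t=1,i=10
  [18] #..#. => .  t=0,i=13
  [17] #...# => #  t=2,i=6
  [16] #.... => #  t=3,i=8
  [15] .#### => .  t=1,i=5
  [14] .###. => #  t=0,i=7
  [13] .##.# => #  t=1,i=12
  [12] .##.. => #  t=0,i=11
  [11] .#.## => #  t=0,i=5
  [10] .#.#. => .  t=0,i=1
  [9] .#..# => .  t=0,i=15
  [8] .#... => #  t=3,i=7
  [7] ..### => .  t=2,i=8
  [6] ..##. => #  t=1,i=11
  [5] ..#.# => #  t=0,i=0
  [4] ..#.. => #  t=0,i=14
  [3] ...## => .  t=2,i=7
  [2] ...#. => #  t=3,i=11
  [1] ....# => .  t=3,i=10
  [0] ..... => #  t=3,i=9
  bits 00110010101110110111100101110101 = 851147125

851147125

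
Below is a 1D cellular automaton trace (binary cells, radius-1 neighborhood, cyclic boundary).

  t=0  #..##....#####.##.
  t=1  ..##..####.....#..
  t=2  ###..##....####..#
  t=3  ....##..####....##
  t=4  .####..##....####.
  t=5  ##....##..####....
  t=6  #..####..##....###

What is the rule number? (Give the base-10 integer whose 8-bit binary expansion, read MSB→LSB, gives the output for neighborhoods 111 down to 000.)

11

  nb ###: next=.  (t=0,i=10, bit7=0)
  nb ##.: next=.  (t=0,i=4, bit6=0)
  nb #.#: next=.  (t=0,i=14, bit5=0)
  nb #..: next=.  (t=0,i=1, bit4=0)
  nb .##: next=#  (t=0,i=3, bit3=1)
  nb .#.: next=.  (t=0,i=0, bit2=0)
  nb ..#: next=#  (t=0,i=2, bit1=1)
  nb ...: next=#  (t=0,i=6, bit0=1)
  bits 00001011 = 11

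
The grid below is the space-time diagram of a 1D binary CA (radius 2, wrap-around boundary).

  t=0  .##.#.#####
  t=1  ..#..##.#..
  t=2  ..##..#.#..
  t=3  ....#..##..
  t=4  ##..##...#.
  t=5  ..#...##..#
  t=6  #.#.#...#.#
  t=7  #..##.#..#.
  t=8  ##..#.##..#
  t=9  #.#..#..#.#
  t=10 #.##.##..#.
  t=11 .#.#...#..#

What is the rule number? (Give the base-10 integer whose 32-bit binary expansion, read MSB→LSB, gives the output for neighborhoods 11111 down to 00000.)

2207411857

  nb #####: next=#  (t=0,i=8, bit31=1)
  nb ####.: next=.  (t=0,i=9, bit30=0)
  nb ###.#: next=.  (t=0,i=10, bit29=0)
  nb ###..: next=.  (t=8,i=1, bit28=0)
  nb ##.##: next=.  (t=0,i=0, bit27=0)
  nb ##.#.: next=.  (t=0,i=3, bit26=0)
  nb ##..#: next=#  (t=2,i=4, bit25=1)
  nb ##...: next=#  (t=3,i=9, bit24=1)
  nb #.###: next=#  (t=0,i=6, bit23=1)
  nb #.##.: next=.  (t=0,i=1, bit22=0)
  nb #.#.#: next=.  (t=0,i=4, bit21=0)
  nb #.#..: next=#  (t=1,i=8, bit20=1)
  nb #..##: next=.  (t=1,i=4, bit19=0)
  nb #..#.: next=.  (t=2,i=5, bit18=0)
  nb #...#: next=#  (t=4,i=7, bit17=1)
  nb #....: next=.  (t=1,i=10, bit16=0)
  nb .####: next=.  (t=0,i=7, bit15=0)
  nb .###.: next=#  (t=8,i=0, bit14=1)
  nb .##.#: next=#  (t=0,i=2, bit13=1)
  nb .##..: next=.  (t=2,i=3, bit12=0)
  nb .#.##: next=#  (t=0,i=5, bit11=1)
  nb .#.#.: next=#  (t=2,i=7, bit10=1)
  nb .#..#: next=#  (t=1,i=3, bit9=1)
  nb .#...: next=.  (t=1,i=9, bit8=0)
  nb ..###: next=#  (t=8,i=10, bit7=1)
  nb ..##.: next=.  (t=1,i=5, bit6=0)
  nb ..#.#: next=.  (t=2,i=6, bit5=0)
  nb ..#..: next=#  (t=1,i=2, bit4=1)
  nb ...##: next=.  (t=2,i=1, bit3=0)
  nb ...#.: next=.  (t=1,i=1, bit2=0)
  nb ....#: next=.  (t=1,i=0, bit1=0)
  nb .....: next=#  (t=3,i=0, bit0=1)
  bits 10000011100100100110111010010001 = 2207411857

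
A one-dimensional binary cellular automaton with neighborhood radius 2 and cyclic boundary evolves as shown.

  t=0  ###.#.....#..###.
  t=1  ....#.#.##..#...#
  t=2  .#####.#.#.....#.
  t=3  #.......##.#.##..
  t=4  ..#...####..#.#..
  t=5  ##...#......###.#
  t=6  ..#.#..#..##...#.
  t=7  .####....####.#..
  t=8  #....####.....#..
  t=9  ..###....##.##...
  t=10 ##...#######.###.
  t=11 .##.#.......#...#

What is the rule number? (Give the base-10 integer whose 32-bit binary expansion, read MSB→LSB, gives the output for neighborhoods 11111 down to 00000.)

  ##### -> .   bit 31 = 0  t=2,i=3
  ####. -> .   bit 30 = 0  t=2,i=4
  ###.# -> .   bit 29 = 0  t=0,i=2
  ###.. -> .   bit 28 = 0  t=4,i=9
  ##.## -> #   bit 27 = 1  t=0,i=16
  ##.#. -> .   bit 26 = 0  t=0,i=3
  ##..# -> .   bit 25 = 0  t=1,i=10
  ##... -> #   bit 24 = 1  t=5,i=2
  #.### -> .   bit 23 = 0  t=0,i=0
  #.##. -> .   bit 22 = 0  t=1,i=8
  #.#.# -> .   bit 21 = 0  t=1,i=6
  #.#.. -> #   bit 20 = 1  t=0,i=4
  #..## -> #   bit 19 = 1  t=0,i=12
  #..#. -> .   bit 18 = 0  t=1,i=11
  #...# -> .   bit 17 = 0  t=1,i=14
  #.... -> #   bit 16 = 1  t=0,i=6
  .#### -> .   bit 15 = 0  t=2,i=2
  .###. -> .   bit 14 = 0  t=0,i=1
  .##.# -> #   bit 13 = 1  t=3,i=9
  .##.. -> #   bit 12 = 1  t=1,i=9
  .#.## -> #   bit 11 = 1  t=1,i=7
  .#.#. -> #   bit 10 = 1  t=1,i=5
  .#..# -> .   bit 9 = 0  t=0,i=11
  .#... -> .   bit 8 = 0  t=0,i=5
  ..### -> .   bit 7 = 0  t=0,i=13
  ..##. -> #   bit 6 = 1  t=3,i=8
  ..#.# -> #   bit 5 = 1  t=1,i=4
  ..#.. -> .   bit 4 = 0  t=0,i=10
  ...## -> #   bit 3 = 1  t=3,i=7
  ...#. -> #   bit 2 = 1  t=0,i=9
  ....# -> #   bit 1 = 1  t=0,i=8
  ..... -> .   bit 0 = 0  t=0,i=7
  bits 00001001000110010011110001101110 = 152648814

152648814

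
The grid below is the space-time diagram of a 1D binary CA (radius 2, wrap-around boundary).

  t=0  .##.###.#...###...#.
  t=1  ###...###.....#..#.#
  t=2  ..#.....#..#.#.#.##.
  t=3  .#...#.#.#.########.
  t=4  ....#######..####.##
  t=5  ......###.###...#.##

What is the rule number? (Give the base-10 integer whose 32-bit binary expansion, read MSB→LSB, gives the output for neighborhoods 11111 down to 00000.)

3061333605

  [31] ##### => #  t=3,i=13
  [30] ####. => .  t=1,i=1
  [29] ###.# => #  t=0,i=6
  [28] ###.. => #  t=0,i=14
  [27] ##.## => .  t=0,i=3
  [26] ##.#. => #  t=0,i=7
  [25] ##..# => #  t=3,i=19
  [24] ##... => .  t=0,i=15
  [23] #.### => .  t=0,i=4
  [22] #.##. => #  t=2,i=17
  [21] #.#.# => #  t=2,i=13
  [20] #.#.. => #  t=0,i=8
  [19] #..## => #  t=0,i=0
  [18] #..#. => .  t=1,i=16
  [17] #...# => .  t=0,i=10
  [16] #.... => .  t=1,i=10
  [15] .#### => .  t=1,i=0
  [14] .###. => .  t=0,i=5
  [13] .##.# => #  t=0,i=2
  [12] .##.. => #  t=2,i=18
  [11] .#.## => #  t=1,i=18
  [10] .#.#. => #  t=2,i=12
  [9] .#..# => #  t=0,i=19
  [8] .#... => .  t=0,i=9
  [7] ..### => .  t=0,i=12
  [6] ..##. => #  t=0,i=1
  [5] ..#.# => #  t=1,i=17
  [4] ..#.. => .  t=0,i=18
  [3] ...## => .  t=0,i=11
  [2] ...#. => #  t=0,i=17
  [1] ....# => .  t=1,i=12
  [0] ..... => #  t=1,i=11
  bits 10110110011110000011111001100101 = 3061333605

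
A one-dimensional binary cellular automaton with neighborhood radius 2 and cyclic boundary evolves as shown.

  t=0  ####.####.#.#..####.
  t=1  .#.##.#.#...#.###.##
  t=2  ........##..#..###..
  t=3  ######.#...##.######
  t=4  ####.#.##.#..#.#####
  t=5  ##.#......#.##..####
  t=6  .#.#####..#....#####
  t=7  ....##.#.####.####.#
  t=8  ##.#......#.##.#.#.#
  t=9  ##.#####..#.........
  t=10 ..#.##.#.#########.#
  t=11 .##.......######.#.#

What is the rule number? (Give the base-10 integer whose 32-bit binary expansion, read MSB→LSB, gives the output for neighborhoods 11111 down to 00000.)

3105735097

  ##### -> #   bit 31 = 1  t=3,i=0
  ####. -> .   bit 30 = 0  t=0,i=2
  ###.# -> #   bit 29 = 1  t=0,i=3
  ###.. -> #   bit 28 = 1  t=2,i=17
  ##.## -> #   bit 27 = 1  t=0,i=4
  ##.#. -> .   bit 26 = 0  t=0,i=9
  ##..# -> .   bit 25 = 0  t=2,i=10
  ##... -> #   bit 24 = 1  t=2,i=18
  #.### -> .   bit 23 = 0  t=0,i=0
  #.##. -> .   bit 22 = 0  t=1,i=3
  #.#.# -> .   bit 21 = 0  t=0,i=10
  #.#.. -> #   bit 20 = 1  t=0,i=12
  #..## -> #   bit 19 = 1  t=0,i=14
  #..#. -> #   bit 18 = 1  t=2,i=11
  #...# -> .   bit 17 = 0  t=1,i=10
  #.... -> #   bit 16 = 1  t=2,i=19
  .#### -> #   bit 15 = 1  t=0,i=1
  .###. -> #   bit 14 = 1  t=1,i=15
  .##.# -> .   bit 13 = 0  t=1,i=4
  .##.. -> .   bit 12 = 0  t=2,i=9
  .#.## -> .   bit 11 = 0  t=1,i=2
  .#.#. -> .   bit 10 = 0  t=0,i=11
  .#..# -> .   bit 9 = 0  t=0,i=13
  .#... -> #   bit 8 = 1  t=1,i=9
  ..### -> #   bit 7 = 1  t=0,i=15
  ..##. -> .   bit 6 = 0  t=2,i=8
  ..#.# -> #   bit 5 = 1  t=1,i=12
  ..#.. -> #   bit 4 = 1  t=2,i=12
  ...## -> #   bit 3 = 1  t=2,i=7
  ...#. -> .   bit 2 = 0  t=1,i=11
  ....# -> .   bit 1 = 0  t=2,i=6
  ..... -> #   bit 0 = 1  t=2,i=0
  bits 10111001000111011100000110111001 = 3105735097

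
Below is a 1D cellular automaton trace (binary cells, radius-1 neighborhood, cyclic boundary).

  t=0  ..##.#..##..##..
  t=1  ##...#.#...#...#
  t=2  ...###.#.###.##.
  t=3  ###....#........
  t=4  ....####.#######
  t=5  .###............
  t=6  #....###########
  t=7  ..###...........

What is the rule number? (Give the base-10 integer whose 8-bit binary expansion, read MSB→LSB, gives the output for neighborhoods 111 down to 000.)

  [7] ### => .  t=1,i=0
  [6] ##. => .  t=0,i=3
  [5] #.# => .  t=0,i=4
  [4] #.. => .  t=0,i=6
  [3] .## => .  t=0,i=2
  [2] .#. => #  t=0,i=5
  [1] ..# => #  t=0,i=1
  [0] ... => #  t=0,i=0
  bits 00000111 = 7

7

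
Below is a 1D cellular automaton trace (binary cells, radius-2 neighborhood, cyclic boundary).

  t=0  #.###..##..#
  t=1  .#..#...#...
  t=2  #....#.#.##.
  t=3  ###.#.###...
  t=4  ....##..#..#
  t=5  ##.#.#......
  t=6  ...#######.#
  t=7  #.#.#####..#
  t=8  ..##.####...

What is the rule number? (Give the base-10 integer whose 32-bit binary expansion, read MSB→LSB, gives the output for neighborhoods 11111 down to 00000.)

  nb #####: next=#  (t=6,i=5, bit31=1)
  nb ####.: next=#  (t=6,i=8, bit30=1)
  nb ###.#: next=.  (t=3,i=2, bit29=0)
  nb ###..: next=#  (t=0,i=4, bit28=1)
  nb ##.##: next=#  (t=0,i=1, bit27=1)
  nb ##.#.: next=.  (t=2,i=11, bit26=0)
  nb ##..#: next=.  (t=0,i=5, bit25=0)
  nb ##...: next=.  (t=3,i=9, bit24=0)
  nb #.###: next=.  (t=0,i=2, bit23=0)
  nb #.##.: next=.  (t=2,i=9, bit22=0)
  nb #.#.#: next=#  (t=2,i=7, bit21=1)
  nb #.#..: next=#  (t=2,i=0, bit20=1)
  nb #..##: next=.  (t=0,i=6, bit19=0)
  nb #..#.: next=.  (t=1,i=3, bit18=0)
  nb #...#: next=.  (t=1,i=6, bit17=0)
  nb #....: next=#  (t=1,i=10, bit16=1)
  nb .####: next=#  (t=6,i=4, bit15=1)
  nb .###.: next=.  (t=0,i=3, bit14=0)
  nb .##.#: next=.  (t=0,i=0, bit13=0)
  nb .##..: next=#  (t=0,i=8, bit12=1)
  nb .#.##: next=#  (t=2,i=8, bit11=1)
  nb .#.#.: next=#  (t=2,i=6, bit10=1)
  nb .#..#: next=.  (t=1,i=2, bit9=0)
  nb .#...: next=#  (t=1,i=5, bit8=1)
  nb ..###: next=.  (t=3,i=0, bit7=0)
  nb ..##.: next=.  (t=0,i=7, bit6=0)
  nb ..#.#: next=.  (t=2,i=5, bit5=0)
  nb ..#..: next=.  (t=1,i=1, bit4=0)
  nb ...##: next=#  (t=3,i=11, bit3=1)
  nb ...#.: next=#  (t=1,i=0, bit2=1)
  nb ....#: next=.  (t=1,i=11, bit1=0)
  nb .....: next=#  (t=5,i=8, bit0=1)
  bits 11011000001100011001110100001101 = 3627130125

3627130125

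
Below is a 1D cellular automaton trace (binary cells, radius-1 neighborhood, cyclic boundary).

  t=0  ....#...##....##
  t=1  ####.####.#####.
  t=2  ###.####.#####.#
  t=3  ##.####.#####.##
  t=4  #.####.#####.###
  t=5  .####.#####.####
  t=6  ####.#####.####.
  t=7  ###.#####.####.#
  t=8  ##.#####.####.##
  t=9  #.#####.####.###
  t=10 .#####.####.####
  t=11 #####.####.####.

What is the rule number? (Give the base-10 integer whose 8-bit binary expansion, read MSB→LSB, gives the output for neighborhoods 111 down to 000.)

187

  nb ###: next=#  (t=1,i=1, bit7=1)
  nb ##.: next=.  (t=0,i=9, bit6=0)
  nb #.#: next=#  (t=1,i=4, bit5=1)
  nb #..: next=#  (t=0,i=0, bit4=1)
  nb .##: next=#  (t=0,i=8, bit3=1)
  nb .#.: next=.  (t=0,i=4, bit2=0)
  nb ..#: next=#  (t=0,i=3, bit1=1)
  nb ...: next=#  (t=0,i=1, bit0=1)
  bits 10111011 = 187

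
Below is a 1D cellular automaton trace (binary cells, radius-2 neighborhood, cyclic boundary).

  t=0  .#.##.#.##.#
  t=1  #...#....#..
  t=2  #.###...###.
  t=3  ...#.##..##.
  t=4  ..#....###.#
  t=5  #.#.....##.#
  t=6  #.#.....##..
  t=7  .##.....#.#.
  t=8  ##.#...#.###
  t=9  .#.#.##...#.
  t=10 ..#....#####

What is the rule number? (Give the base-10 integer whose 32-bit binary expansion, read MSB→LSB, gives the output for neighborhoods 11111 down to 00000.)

588965460

  nb #####: next=.  (t=8,i=11, bit31=0)
  nb ####.: next=.  (t=8,i=0, bit30=0)
  nb ###.#: next=#  (t=2,i=10, bit29=1)
  nb ###..: next=.  (t=2,i=4, bit28=0)
  nb ##.##: next=.  (t=5,i=10, bit27=0)
  nb ##.#.: next=.  (t=0,i=5, bit26=0)
  nb ##..#: next=#  (t=3,i=7, bit25=1)
  nb ##...: next=#  (t=2,i=5, bit24=1)
  nb #.###: next=.  (t=2,i=2, bit23=0)
  nb #.##.: next=.  (t=0,i=3, bit22=0)
  nb #.#.#: next=.  (t=0,i=1, bit21=0)
  nb #.#..: next=#  (t=4,i=11, bit20=1)
  nb #..##: next=#  (t=3,i=8, bit19=1)
  nb #..#.: next=.  (t=1,i=11, bit18=0)
  nb #...#: next=#  (t=1,i=2, bit17=1)
  nb #....: next=.  (t=1,i=6, bit16=0)
  nb .####: next=#  (t=8,i=10, bit15=1)
  nb .###.: next=#  (t=2,i=3, bit14=1)
  nb .##.#: next=#  (t=0,i=4, bit13=1)
  nb .##..: next=.  (t=3,i=6, bit12=0)
  nb .#.##: next=.  (t=0,i=2, bit11=0)
  nb .#.#.: next=#  (t=0,i=0, bit10=1)
  nb .#..#: next=#  (t=1,i=10, bit9=1)
  nb .#...: next=.  (t=1,i=1, bit8=0)
  nb ..###: next=.  (t=2,i=8, bit7=0)
  nb ..##.: next=#  (t=3,i=9, bit6=1)
  nb ..#.#: next=.  (t=3,i=3, bit5=0)
  nb ..#..: next=#  (t=1,i=0, bit4=1)
  nb ...##: next=.  (t=2,i=7, bit3=0)
  nb ...#.: next=#  (t=1,i=3, bit2=1)
  nb ....#: next=.  (t=1,i=7, bit1=0)
  nb .....: next=.  (t=5,i=5, bit0=0)
  bits 00100011000110101110011001010100 = 588965460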